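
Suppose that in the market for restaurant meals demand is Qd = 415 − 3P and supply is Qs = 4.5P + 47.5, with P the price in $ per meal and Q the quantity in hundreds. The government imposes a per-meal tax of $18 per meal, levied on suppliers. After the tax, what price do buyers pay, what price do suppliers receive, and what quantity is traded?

Buyers pay $59.8; suppliers receive $41.8; quantity = 235.6.

Before the tax: set 415 − 3P = 4.5P + 47.5 → P* = $49, Q* = 268.
With the tax collected from suppliers, supply shifts: Qs = 4.5(P − 18) + 47.5.
New equilibrium: buyers pay $59.8, suppliers receive $41.8, Q = 235.6. (Wedge: Pb − Ps = 18.)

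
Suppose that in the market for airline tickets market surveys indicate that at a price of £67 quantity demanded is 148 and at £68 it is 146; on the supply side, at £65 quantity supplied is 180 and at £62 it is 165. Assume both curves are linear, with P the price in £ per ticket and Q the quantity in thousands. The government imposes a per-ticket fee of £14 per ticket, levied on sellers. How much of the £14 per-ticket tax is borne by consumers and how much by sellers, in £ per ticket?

Demand slope: (146 − 148)/(68 − 67) = -2, so Qd = 282 − 2P.
Supply slope: (165 − 180)/(62 − 65) = 5, so Qs = 5P − 145.
Before the tax: set 282 − 2P = 5P − 145 → P* = £61, Q* = 160.
With the tax collected from sellers, supply shifts: Qs = 5(P − 14) − 145.
Solving gives Q = 140 with consumers paying £71 and sellers receiving £57 (the £14 wedge).
Burden on consumers: £10; on sellers: £4. (They sum to £14.)

Consumers bear £10 per ticket; sellers bear £4 per ticket.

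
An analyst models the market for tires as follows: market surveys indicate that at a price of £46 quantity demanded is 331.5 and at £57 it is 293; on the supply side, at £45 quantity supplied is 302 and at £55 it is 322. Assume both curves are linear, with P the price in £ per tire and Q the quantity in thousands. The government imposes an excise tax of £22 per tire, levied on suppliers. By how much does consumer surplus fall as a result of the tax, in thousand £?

Consumer surplus falls by £2400 thousand.

Demand slope: (293 − 331.5)/(57 − 46) = -3.5, so Qd = 492.5 − 3.5P.
Supply slope: (322 − 302)/(55 − 45) = 2, so Qs = 2P + 212.
Before the tax: set 492.5 − 3.5P = 2P + 212 → P* = £51, Q* = 314.
With the tax collected from suppliers, supply shifts: Qs = 2(P − 22) + 212.
Solving gives Q = 286 with buyers paying £59 and suppliers receiving £37 (the £22 wedge).
ΔCS is the trapezoid between Q = 286 and Q = 314 of height £8: ½ · (314 + 286) · 8 = £2400.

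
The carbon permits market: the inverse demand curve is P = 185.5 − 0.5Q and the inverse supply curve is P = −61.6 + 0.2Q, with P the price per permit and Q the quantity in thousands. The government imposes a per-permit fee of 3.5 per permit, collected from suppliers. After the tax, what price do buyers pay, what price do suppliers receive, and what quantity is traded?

Inverting to Q(P) form: Qd = 371 − 2P; Qs = 5P + 308.
Before the tax: set 371 − 2P = 5P + 308 → P* = 9, Q* = 353.
With the tax collected from suppliers, supply shifts: Qs = 5(P − 3.5) + 308.
Solving gives Q = 348 with buyers paying 11.5 and suppliers receiving 8 (the 3.5 wedge).

Buyers pay 11.5; suppliers receive 8; quantity = 348.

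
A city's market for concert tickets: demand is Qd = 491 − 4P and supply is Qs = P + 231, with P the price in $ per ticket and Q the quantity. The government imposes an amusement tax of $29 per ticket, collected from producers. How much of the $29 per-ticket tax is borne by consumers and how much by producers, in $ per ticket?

Consumers bear $5.8 per ticket; producers bear $23.2 per ticket.

Without the tax, 491 − 4P = P + 231 gives 5P = 260, so P* = $52 and Q* = 283.
With the tax collected from producers, supply shifts: Qs = (P − 29) + 231.
Solving gives Q = 259.8 with consumers paying $57.8 and producers receiving $28.8 (the $29 wedge).
Burden on consumers: $5.8; on producers: $23.2. (They sum to $29.)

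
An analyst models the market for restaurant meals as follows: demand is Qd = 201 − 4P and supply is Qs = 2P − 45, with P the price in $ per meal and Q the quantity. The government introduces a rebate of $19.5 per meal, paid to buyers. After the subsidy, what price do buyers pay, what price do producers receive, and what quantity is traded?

Before the subsidy: set 201 − 4P = 2P − 45 → P* = $41, Q* = 37.
With a per-unit subsidy paid to buyers, each effectively pays P − 19.5, so demand becomes Qd = 201 − 4(P − 19.5).
New equilibrium: buyers pay $34.5, producers receive $54, Q = 63. (Wedge: Pb − Ps = −19.5.)

Buyers pay $34.5; producers receive $54; quantity = 63.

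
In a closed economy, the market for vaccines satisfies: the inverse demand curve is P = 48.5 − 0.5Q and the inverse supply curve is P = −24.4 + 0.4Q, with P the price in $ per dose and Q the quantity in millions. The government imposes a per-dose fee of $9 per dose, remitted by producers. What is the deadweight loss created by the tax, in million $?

Inverting to Q(P) form: Qd = 97 − 2P; Qs = 2.5P + 61.
Without the tax, 97 − 2P = 2.5P + 61 gives 4.5P = 36, so P* = $8 and Q* = 81.
With the tax collected from producers, supply shifts: Qs = 2.5(P − 9) + 61.
Solving gives Q = 71 with consumers paying $13 and producers receiving $4 (the $9 wedge).
Quantity falls by |ΔQ| = |81 − 71| = 10.
DWL = ½ · t · |ΔQ| = ½ · 9 · 10 = $45.

Deadweight loss = $45 million.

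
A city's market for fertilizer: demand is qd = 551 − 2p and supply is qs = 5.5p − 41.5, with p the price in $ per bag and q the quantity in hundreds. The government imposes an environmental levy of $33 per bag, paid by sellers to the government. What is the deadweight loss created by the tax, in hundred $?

Deadweight loss = $798.6 hundred.

Without the tax, 551 − 2p = 5.5p − 41.5 gives 7.5p = 592.5, so p* = $79 and q* = 393.
With the tax collected from sellers, supply shifts: qs = 5.5(p − 33) − 41.5.
New equilibrium: buyers pay $103.2, sellers receive $70.2, q = 344.6. (Wedge: pb − ps = 33.)
Quantity falls by |ΔQ| = |393 − 344.6| = 48.4.
DWL = ½ · t · |ΔQ| = ½ · 33 · 48.4 = $798.6.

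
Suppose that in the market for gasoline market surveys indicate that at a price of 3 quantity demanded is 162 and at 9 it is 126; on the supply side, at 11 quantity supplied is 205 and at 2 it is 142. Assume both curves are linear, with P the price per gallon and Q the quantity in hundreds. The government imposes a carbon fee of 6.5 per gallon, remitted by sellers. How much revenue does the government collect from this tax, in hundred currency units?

Tax revenue = 877.5 hundred.

Demand slope: (126 − 162)/(9 − 3) = -6, so Qd = 180 − 6P.
Supply slope: (142 − 205)/(2 − 11) = 7, so Qs = 7P + 128.
Without the tax, 180 − 6P = 7P + 128 gives 13P = 52, so P* = 4 and Q* = 156.
With the tax collected from sellers, supply shifts: Qs = 7(P − 6.5) + 128.
Solving gives Q = 135 with buyers paying 7.5 and sellers receiving 1 (the 6.5 wedge).
Revenue = t · Q = 6.5 · 135 = 877.5.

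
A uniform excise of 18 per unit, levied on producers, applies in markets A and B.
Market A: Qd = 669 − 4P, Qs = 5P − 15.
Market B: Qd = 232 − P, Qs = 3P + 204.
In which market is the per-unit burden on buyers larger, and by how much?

Market A: pre-tax P* = 76, Q* = 365; post-tax Q = 325; per-unit burden on buyers = 10.
Market B: pre-tax P* = 7, Q* = 225; post-tax Q = 211.5; per-unit burden on buyers = 13.5.
Difference: 10 vs 13.5 → market B is larger by 3.5.

Market B, by 3.5.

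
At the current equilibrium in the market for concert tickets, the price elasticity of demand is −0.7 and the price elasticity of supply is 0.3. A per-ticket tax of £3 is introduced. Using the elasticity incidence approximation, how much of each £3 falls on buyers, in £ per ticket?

Buyers bear ≈ £0.9 per ticket.

Incidence ratio: buyers' share ≈ εs / (εs + |εd|) = 0.3 / (0.3 + 0.7) = 0.3.
So buyers bear ≈ 0.3 × £3 = £0.9; producers bear £2.1.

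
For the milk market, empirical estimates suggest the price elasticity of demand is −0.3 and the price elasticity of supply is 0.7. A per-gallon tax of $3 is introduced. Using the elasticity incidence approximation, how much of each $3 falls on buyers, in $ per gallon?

Buyers bear ≈ $2.1 per gallon.

Incidence ratio: buyers' share ≈ εs / (εs + |εd|) = 0.7 / (0.7 + 0.3) = 0.7.
So buyers bear ≈ 0.7 × $3 = $2.1; producers bear $0.9.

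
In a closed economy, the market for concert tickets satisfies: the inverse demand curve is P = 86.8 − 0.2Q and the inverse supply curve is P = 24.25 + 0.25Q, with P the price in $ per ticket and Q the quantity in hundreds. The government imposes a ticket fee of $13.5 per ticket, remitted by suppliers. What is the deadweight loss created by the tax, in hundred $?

Inverting to Q(P) form: Qd = 434 − 5P; Qs = 4P − 97.
Without the tax, 434 − 5P = 4P − 97 gives 9P = 531, so P* = $59 and Q* = 139.
With the tax collected from suppliers, supply shifts: Qs = 4(P − 13.5) − 97.
Solving gives Q = 109 with consumers paying $65 and suppliers receiving $51.5 (the $13.5 wedge).
Quantity falls by |ΔQ| = |139 − 109| = 30.
DWL = ½ · t · |ΔQ| = ½ · 13.5 · 30 = $202.5.

Deadweight loss = $202.5 hundred.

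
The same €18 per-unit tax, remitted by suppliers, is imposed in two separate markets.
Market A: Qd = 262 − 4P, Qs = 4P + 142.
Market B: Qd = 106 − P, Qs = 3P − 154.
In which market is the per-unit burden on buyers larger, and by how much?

Market A: pre-tax P* = €15, Q* = 202; post-tax Q = 166; per-unit burden on buyers = €9.
Market B: pre-tax P* = €65, Q* = 41; post-tax Q = 27.5; per-unit burden on buyers = €13.5.
Difference: €9 vs €13.5 → market B is larger by €4.5.

Market B, by €4.5.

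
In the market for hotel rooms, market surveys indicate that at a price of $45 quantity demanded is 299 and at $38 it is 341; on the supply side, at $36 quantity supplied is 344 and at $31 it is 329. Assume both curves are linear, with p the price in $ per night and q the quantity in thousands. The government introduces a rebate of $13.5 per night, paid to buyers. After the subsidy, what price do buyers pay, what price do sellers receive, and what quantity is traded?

Buyers pay $32.5; sellers receive $46; quantity = 374.

Demand slope: (341 − 299)/(38 − 45) = -6, so qd = 569 − 6p.
Supply slope: (329 − 344)/(31 − 36) = 3, so qs = 3p + 236.
Before the subsidy: set 569 − 6p = 3p + 236 → p* = $37, q* = 347.
With a per-unit subsidy paid to buyers, each effectively pays p − 13.5, so demand becomes qd = 569 − 6(p − 13.5).
New equilibrium: buyers pay $32.5, sellers receive $46, q = 374. (Wedge: pb − ps = −13.5.)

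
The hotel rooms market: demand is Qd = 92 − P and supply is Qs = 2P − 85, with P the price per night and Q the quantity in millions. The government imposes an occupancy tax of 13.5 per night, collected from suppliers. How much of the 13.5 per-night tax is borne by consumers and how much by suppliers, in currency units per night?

Consumers bear 9 per night; suppliers bear 4.5 per night.

Without the tax, 92 − P = 2P − 85 gives 3P = 177, so P* = 59 and Q* = 33.
With the tax collected from suppliers, supply shifts: Qs = 2(P − 13.5) − 85.
New equilibrium: consumers pay 68, suppliers receive 54.5, Q = 24. (Wedge: Pb − Ps = 13.5.)
Burden on consumers: 9; on suppliers: 4.5. (They sum to 13.5.)
The less price-elastic side of the market bears the larger share of a per-unit tax.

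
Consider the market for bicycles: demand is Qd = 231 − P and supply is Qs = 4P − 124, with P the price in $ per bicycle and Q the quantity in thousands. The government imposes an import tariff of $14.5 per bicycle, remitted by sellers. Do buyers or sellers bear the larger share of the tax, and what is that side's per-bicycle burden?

Buyers bear the larger share: $11.6 per bicycle.

Before the tax: set 231 − P = 4P − 124 → P* = $71, Q* = 160.
With the tax collected from sellers, supply shifts: Qs = 4(P − 14.5) − 124.
New equilibrium: buyers pay $82.6, sellers receive $68.1, Q = 148.4. (Wedge: Pb − Ps = 14.5.)
Per-bicycle burden: buyers $11.6, sellers $2.9.
Buyers take the larger share because demand is less price-elastic here (demand slope 1 vs supply slope 4).
The less price-elastic side of the market bears the larger share of a per-unit tax.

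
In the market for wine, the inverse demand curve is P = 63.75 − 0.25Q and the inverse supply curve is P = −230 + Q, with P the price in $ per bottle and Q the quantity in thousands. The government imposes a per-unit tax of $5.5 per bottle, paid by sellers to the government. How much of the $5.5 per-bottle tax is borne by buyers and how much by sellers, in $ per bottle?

Buyers bear $1.1 per bottle; sellers bear $4.4 per bottle.

Inverting to Q(P) form: Qd = 255 − 4P; Qs = P + 230.
Before the tax: set 255 − 4P = P + 230 → P* = $5, Q* = 235.
With the tax collected from sellers, supply shifts: Qs = (P − 5.5) + 230.
Solving gives Q = 230.6 with buyers paying $6.1 and sellers receiving $0.6 (the $5.5 wedge).
Burden on buyers: $1.1; on sellers: $4.4. (They sum to $5.5.)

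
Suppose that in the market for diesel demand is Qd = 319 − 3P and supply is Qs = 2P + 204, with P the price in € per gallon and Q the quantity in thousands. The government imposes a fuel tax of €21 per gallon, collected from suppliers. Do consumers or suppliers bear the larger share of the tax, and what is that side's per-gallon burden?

Before the tax: set 319 − 3P = 2P + 204 → P* = €23, Q* = 250.
With the tax collected from suppliers, supply shifts: Qs = 2(P − 21) + 204.
Solving gives Q = 224.8 with consumers paying €31.4 and suppliers receiving €10.4 (the €21 wedge).
Per-gallon burden: consumers €8.4, suppliers €12.6.
Suppliers take the larger share because supply is less price-elastic here (demand slope 3 vs supply slope 2).
The less price-elastic side of the market bears the larger share of a per-unit tax.

Suppliers bear the larger share: €12.6 per gallon.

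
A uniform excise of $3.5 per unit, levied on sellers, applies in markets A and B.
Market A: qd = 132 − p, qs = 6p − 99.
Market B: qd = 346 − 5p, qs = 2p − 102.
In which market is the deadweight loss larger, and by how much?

Market A: pre-tax p* = $33, q* = 99; post-tax q = 96; deadweight loss = $5.25.
Market B: pre-tax p* = $64, q* = 26; post-tax q = 21; deadweight loss = $8.75.
Difference: $5.25 vs $8.75 → market B is larger by $3.5.

Market B, by $3.5.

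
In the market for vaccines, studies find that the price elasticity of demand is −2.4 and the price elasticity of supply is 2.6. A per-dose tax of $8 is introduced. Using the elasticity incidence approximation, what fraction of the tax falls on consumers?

Consumers' share ≈ 0.52.

Incidence ratio: consumers' share ≈ εs / (εs + |εd|) = 2.6 / (2.6 + 2.4) = 0.52.
Supply is the more elastic side, so consumers bear the larger share.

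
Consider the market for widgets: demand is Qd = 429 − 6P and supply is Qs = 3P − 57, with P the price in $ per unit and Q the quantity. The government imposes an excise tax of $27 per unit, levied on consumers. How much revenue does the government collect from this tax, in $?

Tax revenue = $1377.

Before the tax: set 429 − 6P = 3P − 57 → P* = $54, Q* = 105.
With the tax collected from consumers, demand (in seller-price terms) shifts: Qd = 429 − 6(P + 27).
Solving gives Q = 51 with consumers paying $63 and producers receiving $36 (the $27 wedge).
Revenue = t · Q = 27 · 51 = $1377.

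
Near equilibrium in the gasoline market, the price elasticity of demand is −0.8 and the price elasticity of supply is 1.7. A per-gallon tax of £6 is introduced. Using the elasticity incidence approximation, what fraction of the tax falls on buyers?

Incidence ratio: buyers' share ≈ εs / (εs + |εd|) = 1.7 / (1.7 + 0.8) = 0.68.
Supply is the more elastic side, so buyers bear the larger share.

Buyers' share ≈ 0.68.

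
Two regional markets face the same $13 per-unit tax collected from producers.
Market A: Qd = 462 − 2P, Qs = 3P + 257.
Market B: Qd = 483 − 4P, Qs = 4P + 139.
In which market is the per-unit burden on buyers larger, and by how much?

Market A: pre-tax P* = $41, Q* = 380; post-tax Q = 364.4; per-unit burden on buyers = $7.8.
Market B: pre-tax P* = $43, Q* = 311; post-tax Q = 285; per-unit burden on buyers = $6.5.
Difference: $7.8 vs $6.5 → market A is larger by $1.3.

Market A, by $1.3.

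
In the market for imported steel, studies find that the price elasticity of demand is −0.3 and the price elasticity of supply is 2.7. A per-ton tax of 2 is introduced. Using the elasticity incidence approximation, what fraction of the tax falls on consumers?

Incidence ratio: consumers' share ≈ εs / (εs + |εd|) = 2.7 / (2.7 + 0.3) = 0.9.
Supply is the more elastic side, so consumers bear the larger share.

Consumers' share ≈ 0.9.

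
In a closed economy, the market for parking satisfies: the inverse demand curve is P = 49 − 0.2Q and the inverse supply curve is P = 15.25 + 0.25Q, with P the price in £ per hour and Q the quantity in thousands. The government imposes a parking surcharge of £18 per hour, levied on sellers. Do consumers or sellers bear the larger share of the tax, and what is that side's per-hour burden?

Rewrite in direct form: Qd = 245 − 5P and Qs = 4P − 61.
Before the tax: set 245 − 5P = 4P − 61 → P* = £34, Q* = 75.
With the tax collected from sellers, supply shifts: Qs = 4(P − 18) − 61.
New equilibrium: consumers pay £42, sellers receive £24, Q = 35. (Wedge: Pb − Ps = 18.)
Per-hour burden: consumers £8, sellers £10.
Sellers take the larger share because supply is less price-elastic here (demand slope 5 vs supply slope 4).
The less price-elastic side of the market bears the larger share of a per-unit tax.

Sellers bear the larger share: £10 per hour.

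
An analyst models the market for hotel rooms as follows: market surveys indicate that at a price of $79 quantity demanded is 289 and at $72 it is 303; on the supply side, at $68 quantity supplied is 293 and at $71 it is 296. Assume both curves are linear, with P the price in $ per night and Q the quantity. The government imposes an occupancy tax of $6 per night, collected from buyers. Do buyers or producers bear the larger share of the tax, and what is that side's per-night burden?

Producers bear the larger share: $4 per night.

Demand slope: (303 − 289)/(72 − 79) = -2, so Qd = 447 − 2P.
Supply slope: (296 − 293)/(71 − 68) = 1, so Qs = P + 225.
Before the tax: set 447 − 2P = P + 225 → P* = $74, Q* = 299.
With the tax collected from buyers, demand (in seller-price terms) shifts: Qd = 447 − 2(P + 6).
New equilibrium: buyers pay $76, producers receive $70, Q = 295. (Wedge: Pb − Ps = 6.)
Per-night burden: buyers $2, producers $4.
Producers take the larger share because supply is less price-elastic here (demand slope 2 vs supply slope 1).
The less price-elastic side of the market bears the larger share of a per-unit tax.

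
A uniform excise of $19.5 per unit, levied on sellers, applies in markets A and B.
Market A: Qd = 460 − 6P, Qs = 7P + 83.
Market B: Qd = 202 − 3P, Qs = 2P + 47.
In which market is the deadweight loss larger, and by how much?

Market A, by $386.1.

Market A: pre-tax P* = $29, Q* = 286; post-tax Q = 223; deadweight loss = $614.25.
Market B: pre-tax P* = $31, Q* = 109; post-tax Q = 85.6; deadweight loss = $228.15.
Difference: $614.25 vs $228.15 → market A is larger by $386.1.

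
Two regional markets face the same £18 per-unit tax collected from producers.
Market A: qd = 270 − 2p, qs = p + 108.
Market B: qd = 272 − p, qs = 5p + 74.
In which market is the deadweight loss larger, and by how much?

Market B, by £27.

Market A: pre-tax p* = £54, q* = 162; post-tax q = 150; deadweight loss = £108.
Market B: pre-tax p* = £33, q* = 239; post-tax q = 224; deadweight loss = £135.
Difference: £108 vs £135 → market B is larger by £27.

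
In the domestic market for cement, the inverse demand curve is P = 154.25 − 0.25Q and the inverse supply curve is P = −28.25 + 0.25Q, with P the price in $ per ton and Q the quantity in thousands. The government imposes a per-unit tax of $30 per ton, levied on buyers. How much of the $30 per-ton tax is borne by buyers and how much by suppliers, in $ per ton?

Inverting to Q(P) form: Qd = 617 − 4P; Qs = 4P + 113.
Before the tax: set 617 − 4P = 4P + 113 → P* = $63, Q* = 365.
With the tax collected from buyers, demand (in seller-price terms) shifts: Qd = 617 − 4(P + 30).
Solving gives Q = 305 with buyers paying $78 and suppliers receiving $48 (the $30 wedge).
Burden on buyers: $15; on suppliers: $15. (They sum to $30.)
The less price-elastic side of the market bears the larger share of a per-unit tax.

Buyers bear $15 per ton; suppliers bear $15 per ton.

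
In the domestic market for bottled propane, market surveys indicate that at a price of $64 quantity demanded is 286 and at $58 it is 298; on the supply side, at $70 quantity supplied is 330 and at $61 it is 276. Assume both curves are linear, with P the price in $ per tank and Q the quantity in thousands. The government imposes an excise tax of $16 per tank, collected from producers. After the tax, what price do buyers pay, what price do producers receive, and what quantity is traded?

Buyers pay $75; producers receive $59; quantity = 264.

Demand slope: (298 − 286)/(58 − 64) = -2, so Qd = 414 − 2P.
Supply slope: (276 − 330)/(61 − 70) = 6, so Qs = 6P − 90.
Without the tax, 414 − 2P = 6P − 90 gives 8P = 504, so P* = $63 and Q* = 288.
With the tax collected from producers, supply shifts: Qs = 6(P − 16) − 90.
Solving gives Q = 264 with buyers paying $75 and producers receiving $59 (the $16 wedge).
The less price-elastic side of the market bears the larger share of a per-unit tax.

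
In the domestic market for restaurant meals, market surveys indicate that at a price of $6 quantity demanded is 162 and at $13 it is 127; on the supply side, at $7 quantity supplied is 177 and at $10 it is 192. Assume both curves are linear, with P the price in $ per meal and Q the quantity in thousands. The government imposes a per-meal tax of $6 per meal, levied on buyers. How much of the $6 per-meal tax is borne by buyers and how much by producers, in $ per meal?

Demand slope: (127 − 162)/(13 − 6) = -5, so Qd = 192 − 5P.
Supply slope: (192 − 177)/(10 − 7) = 5, so Qs = 5P + 142.
Before the tax: set 192 − 5P = 5P + 142 → P* = $5, Q* = 167.
With the tax collected from buyers, demand (in seller-price terms) shifts: Qd = 192 − 5(P + 6).
New equilibrium: buyers pay $8, producers receive $2, Q = 152. (Wedge: Pb − Ps = 6.)
Burden on buyers: $3; on producers: $3. (They sum to $6.)
The less price-elastic side of the market bears the larger share of a per-unit tax.

Buyers bear $3 per meal; producers bear $3 per meal.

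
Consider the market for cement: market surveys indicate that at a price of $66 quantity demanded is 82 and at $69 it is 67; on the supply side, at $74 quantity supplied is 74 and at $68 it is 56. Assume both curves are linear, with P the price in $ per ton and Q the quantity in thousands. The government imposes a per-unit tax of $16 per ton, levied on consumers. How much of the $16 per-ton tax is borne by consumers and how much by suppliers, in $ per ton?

Consumers bear $6 per ton; suppliers bear $10 per ton.

Demand slope: (67 − 82)/(69 − 66) = -5, so Qd = 412 − 5P.
Supply slope: (56 − 74)/(68 − 74) = 3, so Qs = 3P − 148.
Without the tax, 412 − 5P = 3P − 148 gives 8P = 560, so P* = $70 and Q* = 62.
With the tax collected from consumers, demand (in seller-price terms) shifts: Qd = 412 − 5(P + 16).
New equilibrium: consumers pay $76, suppliers receive $60, Q = 32. (Wedge: Pb − Ps = 16.)
Burden on consumers: $6; on suppliers: $10. (They sum to $16.)
The less price-elastic side of the market bears the larger share of a per-unit tax.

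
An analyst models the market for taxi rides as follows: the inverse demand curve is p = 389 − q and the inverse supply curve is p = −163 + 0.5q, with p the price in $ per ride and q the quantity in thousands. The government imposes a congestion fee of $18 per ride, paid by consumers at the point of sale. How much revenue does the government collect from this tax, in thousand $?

Tax revenue = $6408 thousand.

Rewrite in direct form: qd = 389 − p and qs = 2p + 326.
Without the tax, 389 − p = 2p + 326 gives 3p = 63, so p* = $21 and q* = 368.
With the tax collected from consumers, demand (in seller-price terms) shifts: qd = 389 − (p + 18).
Solving gives q = 356 with consumers paying $33 and producers receiving $15 (the $18 wedge).
Revenue = t · Q = 18 · 356 = $6408.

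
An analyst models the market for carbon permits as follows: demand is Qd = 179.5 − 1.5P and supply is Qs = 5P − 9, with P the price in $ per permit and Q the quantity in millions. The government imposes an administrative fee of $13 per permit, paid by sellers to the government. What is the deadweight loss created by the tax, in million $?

Deadweight loss = $97.5 million.

Without the tax, 179.5 − 1.5P = 5P − 9 gives 6.5P = 188.5, so P* = $29 and Q* = 136.
With the tax collected from sellers, supply shifts: Qs = 5(P − 13) − 9.
Solving gives Q = 121 with consumers paying $39 and sellers receiving $26 (the $13 wedge).
Quantity falls by |ΔQ| = |136 − 121| = 15.
DWL = ½ · t · |ΔQ| = ½ · 13 · 15 = $97.5.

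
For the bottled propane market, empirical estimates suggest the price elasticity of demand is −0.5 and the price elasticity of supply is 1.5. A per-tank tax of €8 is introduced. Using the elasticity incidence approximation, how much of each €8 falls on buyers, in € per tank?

Incidence ratio: buyers' share ≈ εs / (εs + |εd|) = 1.5 / (1.5 + 0.5) = 0.75.
So buyers bear ≈ 0.75 × €8 = €6; suppliers bear €2.

Buyers bear ≈ €6 per tank.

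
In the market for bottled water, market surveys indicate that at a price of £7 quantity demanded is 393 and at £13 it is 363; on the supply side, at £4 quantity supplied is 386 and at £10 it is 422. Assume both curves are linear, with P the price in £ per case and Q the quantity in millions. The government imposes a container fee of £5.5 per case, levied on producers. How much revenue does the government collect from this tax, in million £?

Tax revenue = £2106.5 million.

Demand slope: (363 − 393)/(13 − 7) = -5, so Qd = 428 − 5P.
Supply slope: (422 − 386)/(10 − 4) = 6, so Qs = 6P + 362.
Without the tax, 428 − 5P = 6P + 362 gives 11P = 66, so P* = £6 and Q* = 398.
With the tax collected from producers, supply shifts: Qs = 6(P − 5.5) + 362.
Solving gives Q = 383 with buyers paying £9 and producers receiving £3.5 (the £5.5 wedge).
Revenue = t · Q = 5.5 · 383 = £2106.5.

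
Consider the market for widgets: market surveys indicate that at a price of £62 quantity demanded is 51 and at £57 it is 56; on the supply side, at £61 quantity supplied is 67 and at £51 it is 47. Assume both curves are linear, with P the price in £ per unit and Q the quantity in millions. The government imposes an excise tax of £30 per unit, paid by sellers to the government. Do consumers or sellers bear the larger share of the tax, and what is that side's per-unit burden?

Demand slope: (56 − 51)/(57 − 62) = -1, so Qd = 113 − P.
Supply slope: (47 − 67)/(51 − 61) = 2, so Qs = 2P − 55.
Without the tax, 113 − P = 2P − 55 gives 3P = 168, so P* = £56 and Q* = 57.
With the tax collected from sellers, supply shifts: Qs = 2(P − 30) − 55.
New equilibrium: consumers pay £76, sellers receive £46, Q = 37. (Wedge: Pb − Ps = 30.)
Per-unit burden: consumers £20, sellers £10.
Consumers take the larger share because demand is less price-elastic here (demand slope 1 vs supply slope 2).

Consumers bear the larger share: £20 per unit.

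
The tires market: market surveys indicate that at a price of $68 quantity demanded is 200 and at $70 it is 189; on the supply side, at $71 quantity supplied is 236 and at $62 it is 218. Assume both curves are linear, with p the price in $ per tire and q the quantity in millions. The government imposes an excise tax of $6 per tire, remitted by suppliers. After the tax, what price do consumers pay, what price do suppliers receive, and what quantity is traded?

Consumers pay $65.6; suppliers receive $59.6; quantity = 213.2.

Demand slope: (189 − 200)/(70 − 68) = -5.5, so qd = 574 − 5.5p.
Supply slope: (218 − 236)/(62 − 71) = 2, so qs = 2p + 94.
Without the tax, 574 − 5.5p = 2p + 94 gives 7.5p = 480, so p* = $64 and q* = 222.
With the tax collected from suppliers, supply shifts: qs = 2(p − 6) + 94.
Solving gives q = 213.2 with consumers paying $65.6 and suppliers receiving $59.6 (the $6 wedge).
The less price-elastic side of the market bears the larger share of a per-unit tax.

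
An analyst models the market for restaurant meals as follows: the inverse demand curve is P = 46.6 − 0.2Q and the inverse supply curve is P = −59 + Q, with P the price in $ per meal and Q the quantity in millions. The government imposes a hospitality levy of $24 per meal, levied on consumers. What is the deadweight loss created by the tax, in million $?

Rewrite in direct form: Qd = 233 − 5P and Qs = P + 59.
Without the tax, 233 − 5P = P + 59 gives 6P = 174, so P* = $29 and Q* = 88.
With the tax collected from consumers, demand (in seller-price terms) shifts: Qd = 233 − 5(P + 24).
New equilibrium: consumers pay $33, suppliers receive $9, Q = 68. (Wedge: Pb − Ps = 24.)
Quantity falls by |ΔQ| = |88 − 68| = 20.
DWL = ½ · t · |ΔQ| = ½ · 24 · 20 = $240.

Deadweight loss = $240 million.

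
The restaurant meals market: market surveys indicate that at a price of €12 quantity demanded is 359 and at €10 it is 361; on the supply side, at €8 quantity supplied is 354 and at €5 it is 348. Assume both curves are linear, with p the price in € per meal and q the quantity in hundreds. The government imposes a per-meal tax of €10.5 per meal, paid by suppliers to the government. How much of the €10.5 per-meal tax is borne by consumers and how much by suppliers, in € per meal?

Consumers bear €7 per meal; suppliers bear €3.5 per meal.

Demand slope: (361 − 359)/(10 − 12) = -1, so qd = 371 − p.
Supply slope: (348 − 354)/(5 − 8) = 2, so qs = 2p + 338.
Without the tax, 371 − p = 2p + 338 gives 3p = 33, so p* = €11 and q* = 360.
With the tax collected from suppliers, supply shifts: qs = 2(p − 10.5) + 338.
Solving gives q = 353 with consumers paying €18 and suppliers receiving €7.5 (the €10.5 wedge).
Burden on consumers: €7; on suppliers: €3.5. (They sum to €10.5.)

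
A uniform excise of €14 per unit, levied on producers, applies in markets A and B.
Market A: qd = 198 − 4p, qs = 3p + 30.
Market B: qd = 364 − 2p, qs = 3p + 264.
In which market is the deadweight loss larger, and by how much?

Market A, by €50.4.

Market A: pre-tax p* = €24, q* = 102; post-tax q = 78; deadweight loss = €168.
Market B: pre-tax p* = €20, q* = 324; post-tax q = 307.2; deadweight loss = €117.6.
Difference: €168 vs €117.6 → market A is larger by €50.4.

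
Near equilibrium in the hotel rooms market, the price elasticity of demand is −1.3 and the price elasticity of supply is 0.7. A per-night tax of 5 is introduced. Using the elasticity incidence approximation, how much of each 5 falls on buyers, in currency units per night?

Incidence ratio: buyers' share ≈ εs / (εs + |εd|) = 0.7 / (0.7 + 1.3) = 0.35.
So buyers bear ≈ 0.35 × 5 = 1.75; sellers bear 3.25.

Buyers bear ≈ 1.75 per night.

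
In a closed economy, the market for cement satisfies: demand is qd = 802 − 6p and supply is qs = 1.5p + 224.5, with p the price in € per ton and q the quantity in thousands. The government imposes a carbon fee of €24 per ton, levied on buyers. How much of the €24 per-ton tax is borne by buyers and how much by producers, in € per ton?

Before the tax: set 802 − 6p = 1.5p + 224.5 → p* = €77, q* = 340.
With the tax collected from buyers, demand (in seller-price terms) shifts: qd = 802 − 6(p + 24).
Solving gives q = 311.2 with buyers paying €81.8 and producers receiving €57.8 (the €24 wedge).
Burden on buyers: €4.8; on producers: €19.2. (They sum to €24.)

Buyers bear €4.8 per ton; producers bear €19.2 per ton.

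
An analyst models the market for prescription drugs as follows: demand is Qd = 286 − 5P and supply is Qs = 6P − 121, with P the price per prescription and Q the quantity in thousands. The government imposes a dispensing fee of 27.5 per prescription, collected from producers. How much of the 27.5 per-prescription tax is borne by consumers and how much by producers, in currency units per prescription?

Without the tax, 286 − 5P = 6P − 121 gives 11P = 407, so P* = 37 and Q* = 101.
With the tax collected from producers, supply shifts: Qs = 6(P − 27.5) − 121.
Solving gives Q = 26 with consumers paying 52 and producers receiving 24.5 (the 27.5 wedge).
Burden on consumers: 15; on producers: 12.5. (They sum to 27.5.)
The less price-elastic side of the market bears the larger share of a per-unit tax.

Consumers bear 15 per prescription; producers bear 12.5 per prescription.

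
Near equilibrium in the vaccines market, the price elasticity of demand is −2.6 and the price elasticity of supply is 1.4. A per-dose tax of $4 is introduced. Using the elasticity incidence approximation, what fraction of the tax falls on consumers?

Incidence ratio: consumers' share ≈ εs / (εs + |εd|) = 1.4 / (1.4 + 2.6) = 0.35.
Supply is the less elastic side, so consumers bear the smaller share.

Consumers' share ≈ 0.35.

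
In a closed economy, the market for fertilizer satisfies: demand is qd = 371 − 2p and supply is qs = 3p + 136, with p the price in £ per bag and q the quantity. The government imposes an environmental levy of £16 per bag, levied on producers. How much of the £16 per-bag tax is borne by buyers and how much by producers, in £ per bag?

Without the tax, 371 − 2p = 3p + 136 gives 5p = 235, so p* = £47 and q* = 277.
With the tax collected from producers, supply shifts: qs = 3(p − 16) + 136.
Solving gives q = 257.8 with buyers paying £56.6 and producers receiving £40.6 (the £16 wedge).
Burden on buyers: £9.6; on producers: £6.4. (They sum to £16.)

Buyers bear £9.6 per bag; producers bear £6.4 per bag.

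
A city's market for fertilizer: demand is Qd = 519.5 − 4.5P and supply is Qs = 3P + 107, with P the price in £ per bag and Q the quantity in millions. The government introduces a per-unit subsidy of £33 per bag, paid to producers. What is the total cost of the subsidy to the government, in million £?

Without the subsidy, 519.5 − 4.5P = 3P + 107 gives 7.5P = 412.5, so P* = £55 and Q* = 272.
With a per-unit subsidy paid to producers, each receives P + 33 per unit sold, so supply becomes Qs = 3(P + 33) + 107.
Solving gives Q = 331.4 with buyers paying £41.8 and producers receiving £74.8 (the £33 wedge).
Outlay = t · Q = 33 · 331.4 = £10936.2.

Government outlay = £10936.2 million.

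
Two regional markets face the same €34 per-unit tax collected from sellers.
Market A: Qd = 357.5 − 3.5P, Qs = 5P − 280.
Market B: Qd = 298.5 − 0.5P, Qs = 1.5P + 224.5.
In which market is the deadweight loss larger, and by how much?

Market A: pre-tax P* = €75, Q* = 95; post-tax Q = 25; deadweight loss = €1190.
Market B: pre-tax P* = €37, Q* = 280; post-tax Q = 267.25; deadweight loss = €216.75.
Difference: €1190 vs €216.75 → market A is larger by €973.25.

Market A, by €973.25.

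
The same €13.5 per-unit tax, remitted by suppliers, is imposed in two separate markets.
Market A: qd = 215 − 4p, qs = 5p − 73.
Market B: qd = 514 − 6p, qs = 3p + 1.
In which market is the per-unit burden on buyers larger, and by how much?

Market A: pre-tax p* = €32, q* = 87; post-tax q = 57; per-unit burden on buyers = €7.5.
Market B: pre-tax p* = €57, q* = 172; post-tax q = 145; per-unit burden on buyers = €4.5.
Difference: €7.5 vs €4.5 → market A is larger by €3.

Market A, by €3.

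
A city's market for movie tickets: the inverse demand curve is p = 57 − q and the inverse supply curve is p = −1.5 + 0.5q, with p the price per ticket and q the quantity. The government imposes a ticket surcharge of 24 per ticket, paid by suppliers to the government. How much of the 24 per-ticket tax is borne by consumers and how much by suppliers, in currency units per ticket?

Consumers bear 16 per ticket; suppliers bear 8 per ticket.

Rewrite in direct form: qd = 57 − p and qs = 2p + 3.
Before the tax: set 57 − p = 2p + 3 → p* = 18, q* = 39.
With the tax collected from suppliers, supply shifts: qs = 2(p − 24) + 3.
New equilibrium: consumers pay 34, suppliers receive 10, q = 23. (Wedge: pb − ps = 24.)
Burden on consumers: 16; on suppliers: 8. (They sum to 24.)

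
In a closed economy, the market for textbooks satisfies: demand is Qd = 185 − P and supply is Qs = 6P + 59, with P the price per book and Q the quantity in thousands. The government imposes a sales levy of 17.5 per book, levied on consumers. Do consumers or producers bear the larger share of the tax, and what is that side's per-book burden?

Without the tax, 185 − P = 6P + 59 gives 7P = 126, so P* = 18 and Q* = 167.
With the tax collected from consumers, demand (in seller-price terms) shifts: Qd = 185 − (P + 17.5).
New equilibrium: consumers pay 33, producers receive 15.5, Q = 152. (Wedge: Pb − Ps = 17.5.)
Per-book burden: consumers 15, producers 2.5.
Consumers take the larger share because demand is less price-elastic here (demand slope 1 vs supply slope 6).

Consumers bear the larger share: 15 per book.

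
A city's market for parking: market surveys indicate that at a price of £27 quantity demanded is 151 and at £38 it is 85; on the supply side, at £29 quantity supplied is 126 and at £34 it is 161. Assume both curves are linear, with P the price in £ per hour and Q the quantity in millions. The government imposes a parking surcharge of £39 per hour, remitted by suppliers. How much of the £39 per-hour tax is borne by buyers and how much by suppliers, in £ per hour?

Demand slope: (85 − 151)/(38 − 27) = -6, so Qd = 313 − 6P.
Supply slope: (161 − 126)/(34 − 29) = 7, so Qs = 7P − 77.
Without the tax, 313 − 6P = 7P − 77 gives 13P = 390, so P* = £30 and Q* = 133.
With the tax collected from suppliers, supply shifts: Qs = 7(P − 39) − 77.
Solving gives Q = 7 with buyers paying £51 and suppliers receiving £12 (the £39 wedge).
Burden on buyers: £21; on suppliers: £18. (They sum to £39.)
The less price-elastic side of the market bears the larger share of a per-unit tax.

Buyers bear £21 per hour; suppliers bear £18 per hour.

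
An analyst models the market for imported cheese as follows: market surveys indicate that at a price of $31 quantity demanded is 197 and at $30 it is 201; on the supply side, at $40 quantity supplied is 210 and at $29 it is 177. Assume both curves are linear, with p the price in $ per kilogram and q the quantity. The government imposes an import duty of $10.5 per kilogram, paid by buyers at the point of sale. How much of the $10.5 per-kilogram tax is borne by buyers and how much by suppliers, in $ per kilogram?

Demand slope: (201 − 197)/(30 − 31) = -4, so qd = 321 − 4p.
Supply slope: (177 − 210)/(29 − 40) = 3, so qs = 3p + 90.
Without the tax, 321 − 4p = 3p + 90 gives 7p = 231, so p* = $33 and q* = 189.
With the tax collected from buyers, demand (in seller-price terms) shifts: qd = 321 − 4(p + 10.5).
New equilibrium: buyers pay $37.5, suppliers receive $27, q = 171. (Wedge: pb − ps = 10.5.)
Burden on buyers: $4.5; on suppliers: $6. (They sum to $10.5.)
The less price-elastic side of the market bears the larger share of a per-unit tax.

Buyers bear $4.5 per kilogram; suppliers bear $6 per kilogram.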